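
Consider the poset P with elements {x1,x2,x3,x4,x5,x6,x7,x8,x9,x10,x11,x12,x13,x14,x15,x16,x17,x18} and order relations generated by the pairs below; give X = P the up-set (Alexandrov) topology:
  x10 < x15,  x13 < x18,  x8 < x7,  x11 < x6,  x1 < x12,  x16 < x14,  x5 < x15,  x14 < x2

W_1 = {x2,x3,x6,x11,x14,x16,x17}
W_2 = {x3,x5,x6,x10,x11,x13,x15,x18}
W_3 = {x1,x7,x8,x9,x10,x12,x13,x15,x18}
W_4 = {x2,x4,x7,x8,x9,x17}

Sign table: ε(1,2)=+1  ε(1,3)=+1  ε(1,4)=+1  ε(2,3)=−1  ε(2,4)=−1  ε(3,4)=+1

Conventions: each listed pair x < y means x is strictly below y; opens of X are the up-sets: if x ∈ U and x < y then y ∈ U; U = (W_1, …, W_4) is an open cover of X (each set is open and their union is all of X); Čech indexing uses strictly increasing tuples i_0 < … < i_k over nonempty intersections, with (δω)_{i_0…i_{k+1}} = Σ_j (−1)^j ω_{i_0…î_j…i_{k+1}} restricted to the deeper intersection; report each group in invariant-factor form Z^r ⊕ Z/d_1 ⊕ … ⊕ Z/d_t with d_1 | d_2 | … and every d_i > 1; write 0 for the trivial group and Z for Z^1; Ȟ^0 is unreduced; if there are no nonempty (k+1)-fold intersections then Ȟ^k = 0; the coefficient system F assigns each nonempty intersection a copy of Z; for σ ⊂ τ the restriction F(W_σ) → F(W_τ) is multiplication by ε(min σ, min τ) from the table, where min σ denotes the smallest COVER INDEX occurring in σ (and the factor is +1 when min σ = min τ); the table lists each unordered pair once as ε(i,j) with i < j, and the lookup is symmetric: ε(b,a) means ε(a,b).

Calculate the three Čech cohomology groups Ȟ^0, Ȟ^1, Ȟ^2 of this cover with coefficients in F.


Ȟ^0 = 0, Ȟ^1 = Z/2, Ȟ^2 = 0

nerve of the cover:
  W12={x3,x6,x11} W14={x2,x17} W23={x10,x13,x15,x18} W34={x7,x8,x9}
C dims 4,4; δ0: rk 4, SNF 1^3·2
Ȟ^0 = (4 − 4) − 0 = 0, so Ȟ^0 ≅ 0
Ȟ^1 = (4 − 0) − 4 = 0 plus torsion [2], so Ȟ^1 ≅ Z/2
Ȟ^2 = (0 − 0) − 0 = 0, so Ȟ^2 ≅ 0


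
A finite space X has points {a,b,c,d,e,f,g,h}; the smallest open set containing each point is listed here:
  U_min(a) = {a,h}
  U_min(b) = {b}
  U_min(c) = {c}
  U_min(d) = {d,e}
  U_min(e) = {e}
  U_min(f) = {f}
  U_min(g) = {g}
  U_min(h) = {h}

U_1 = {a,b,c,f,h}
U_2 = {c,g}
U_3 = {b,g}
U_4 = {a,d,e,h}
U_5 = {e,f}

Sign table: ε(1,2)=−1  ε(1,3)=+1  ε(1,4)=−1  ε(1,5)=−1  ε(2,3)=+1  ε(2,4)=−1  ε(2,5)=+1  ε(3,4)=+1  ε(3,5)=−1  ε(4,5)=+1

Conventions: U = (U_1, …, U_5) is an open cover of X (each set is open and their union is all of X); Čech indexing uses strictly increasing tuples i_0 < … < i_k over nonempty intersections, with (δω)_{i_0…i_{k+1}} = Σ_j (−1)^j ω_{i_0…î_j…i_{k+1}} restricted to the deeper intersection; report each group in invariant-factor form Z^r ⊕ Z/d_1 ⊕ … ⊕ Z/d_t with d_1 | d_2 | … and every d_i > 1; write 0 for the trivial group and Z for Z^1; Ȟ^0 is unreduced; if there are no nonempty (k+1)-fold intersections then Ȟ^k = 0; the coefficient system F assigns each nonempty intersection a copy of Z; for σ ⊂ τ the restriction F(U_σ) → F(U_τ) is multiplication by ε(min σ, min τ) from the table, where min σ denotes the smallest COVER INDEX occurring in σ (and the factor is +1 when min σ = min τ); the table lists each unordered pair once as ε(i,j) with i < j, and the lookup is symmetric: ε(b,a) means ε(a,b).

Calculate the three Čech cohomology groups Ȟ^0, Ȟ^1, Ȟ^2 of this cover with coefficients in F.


intersection data:
  U12={c} U13={b} U14={a,h} U15={f} U23={g} U45={e}
C dims 5,6; δ0: rk 5, SNF 1^4·2
Ȟ^0 = (5 − 5) − 0 = 0, so Ȟ^0 ≅ 0
Ȟ^1 = (6 − 0) − 5 = 1 plus torsion [2], so Ȟ^1 ≅ Z ⊕ Z/2
Ȟ^2 = (0 − 0) − 0 = 0, so Ȟ^2 ≅ 0

Ȟ^0 = 0, Ȟ^1 = Z ⊕ Z/2 and Ȟ^2 = 0


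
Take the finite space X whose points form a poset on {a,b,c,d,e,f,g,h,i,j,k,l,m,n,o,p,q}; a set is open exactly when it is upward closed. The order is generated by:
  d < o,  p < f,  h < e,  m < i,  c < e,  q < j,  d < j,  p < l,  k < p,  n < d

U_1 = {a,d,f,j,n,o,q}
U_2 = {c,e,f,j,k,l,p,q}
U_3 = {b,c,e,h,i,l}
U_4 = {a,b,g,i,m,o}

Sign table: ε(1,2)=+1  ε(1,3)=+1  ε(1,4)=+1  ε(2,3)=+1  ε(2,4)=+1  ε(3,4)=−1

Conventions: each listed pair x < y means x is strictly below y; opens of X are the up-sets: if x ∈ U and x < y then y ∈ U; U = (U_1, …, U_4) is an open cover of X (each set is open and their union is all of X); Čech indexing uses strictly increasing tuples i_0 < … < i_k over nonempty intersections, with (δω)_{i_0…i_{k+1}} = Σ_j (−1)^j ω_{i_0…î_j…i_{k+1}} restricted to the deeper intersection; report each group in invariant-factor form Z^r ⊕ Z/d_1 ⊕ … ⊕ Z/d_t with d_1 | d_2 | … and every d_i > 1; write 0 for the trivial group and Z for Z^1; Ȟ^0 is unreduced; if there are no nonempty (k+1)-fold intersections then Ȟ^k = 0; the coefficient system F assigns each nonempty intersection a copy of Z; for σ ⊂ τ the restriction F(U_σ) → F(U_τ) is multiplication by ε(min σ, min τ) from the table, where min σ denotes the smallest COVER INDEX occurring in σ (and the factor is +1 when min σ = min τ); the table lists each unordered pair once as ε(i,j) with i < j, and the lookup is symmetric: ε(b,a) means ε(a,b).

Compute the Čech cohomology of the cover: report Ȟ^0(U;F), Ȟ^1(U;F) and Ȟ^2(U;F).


nerve of the cover:
  U12={f,j,q} U14={a,o} U23={c,e,l} U34={b,i}
C dims 4,4; δ0: rk 4, SNF 1^3·2
Ȟ^0 = (4 − 4) − 0 = 0, so Ȟ^0 ≅ 0
Ȟ^1 = (4 − 0) − 4 = 0 plus torsion [2], so Ȟ^1 ≅ Z/2
Ȟ^2 = (0 − 0) − 0 = 0, so Ȟ^2 ≅ 0

Ȟ^0 ≅ 0, Ȟ^1 ≅ Z/2, Ȟ^2 ≅ 0


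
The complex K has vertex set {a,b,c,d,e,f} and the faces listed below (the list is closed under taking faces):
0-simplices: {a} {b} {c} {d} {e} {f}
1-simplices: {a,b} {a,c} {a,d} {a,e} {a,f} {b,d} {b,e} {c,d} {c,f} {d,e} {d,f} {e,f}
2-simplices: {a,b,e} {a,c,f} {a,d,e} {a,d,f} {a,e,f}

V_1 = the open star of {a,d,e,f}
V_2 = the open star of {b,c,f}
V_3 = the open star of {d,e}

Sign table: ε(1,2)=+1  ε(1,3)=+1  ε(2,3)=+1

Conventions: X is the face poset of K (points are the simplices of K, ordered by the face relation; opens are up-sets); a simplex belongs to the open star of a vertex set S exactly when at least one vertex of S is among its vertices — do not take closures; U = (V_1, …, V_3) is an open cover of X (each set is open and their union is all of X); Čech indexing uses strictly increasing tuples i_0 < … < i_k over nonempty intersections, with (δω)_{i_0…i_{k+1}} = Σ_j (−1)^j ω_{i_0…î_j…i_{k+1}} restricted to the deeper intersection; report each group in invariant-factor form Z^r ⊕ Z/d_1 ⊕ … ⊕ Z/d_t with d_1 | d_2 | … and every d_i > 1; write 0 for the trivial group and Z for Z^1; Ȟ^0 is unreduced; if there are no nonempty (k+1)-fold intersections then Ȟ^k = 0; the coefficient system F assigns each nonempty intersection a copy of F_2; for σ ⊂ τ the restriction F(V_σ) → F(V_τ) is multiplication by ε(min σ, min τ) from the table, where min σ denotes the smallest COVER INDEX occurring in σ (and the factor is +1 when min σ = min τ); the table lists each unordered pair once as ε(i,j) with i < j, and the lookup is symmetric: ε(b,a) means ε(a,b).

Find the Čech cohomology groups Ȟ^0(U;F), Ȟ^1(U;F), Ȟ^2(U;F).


nerve simplices:
  V1={{a},{d},{e},{f},{a,b},{a,c},{a,d},{a,e},{a,f},{b,d},{b,e},{c,d},{c,f},{d,e},{d,f},{e,f},{a,b,e},{a,c,f},{a,d,e},{a,d,f},{a,e,f}} V2={{b},{c},{f},{a,b},{a,c},{a,f},{b,d},{b,e},{c,d},{c,f},{d,f},{e,f},{a,b,e},{a,c,f},{a,d,f},{a,e,f}} V3={{d},{e},{a,d},{a,e},{b,d},{b,e},{c,d},{d,e},{d,f},{e,f},{a,b,e},{a,d,e},{a,d,f},{a,e,f}}
  V12={{f},{a,b},{a,c},{a,f},{b,d},{b,e},{c,d},{c,f},{d,f},{e,f},{a,b,e},{a,c,f},{a,d,f},{a,e,f}} V13={{d},{e},{a,d},{a,e},{b,d},{b,e},{c,d},{d,e},{d,f},{e,f},{a,b,e},{a,d,e},{a,d,f},{a,e,f}} V23={{b,d},{b,e},{c,d},{d,f},{e,f},{a,b,e},{a,d,f},{a,e,f}}
  V123={{b,d},{b,e},{c,d},{d,f},{e,f},{a,b,e},{a,d,f},{a,e,f}}
C dims 3,3,1; δ0: rk_F2 2; δ1: rk_F2 1
degree 0: 3−2−0 = 1 → Ȟ^0 ≅ Z/2
degree 1: 3−1−2 = 0 → Ȟ^1 ≅ 0
degree 2: 1−0−1 = 0 → Ȟ^2 ≅ 0

Ȟ^0(U;F) ≅ Z/2; Ȟ^1(U;F) ≅ 0; Ȟ^2(U;F) ≅ 0


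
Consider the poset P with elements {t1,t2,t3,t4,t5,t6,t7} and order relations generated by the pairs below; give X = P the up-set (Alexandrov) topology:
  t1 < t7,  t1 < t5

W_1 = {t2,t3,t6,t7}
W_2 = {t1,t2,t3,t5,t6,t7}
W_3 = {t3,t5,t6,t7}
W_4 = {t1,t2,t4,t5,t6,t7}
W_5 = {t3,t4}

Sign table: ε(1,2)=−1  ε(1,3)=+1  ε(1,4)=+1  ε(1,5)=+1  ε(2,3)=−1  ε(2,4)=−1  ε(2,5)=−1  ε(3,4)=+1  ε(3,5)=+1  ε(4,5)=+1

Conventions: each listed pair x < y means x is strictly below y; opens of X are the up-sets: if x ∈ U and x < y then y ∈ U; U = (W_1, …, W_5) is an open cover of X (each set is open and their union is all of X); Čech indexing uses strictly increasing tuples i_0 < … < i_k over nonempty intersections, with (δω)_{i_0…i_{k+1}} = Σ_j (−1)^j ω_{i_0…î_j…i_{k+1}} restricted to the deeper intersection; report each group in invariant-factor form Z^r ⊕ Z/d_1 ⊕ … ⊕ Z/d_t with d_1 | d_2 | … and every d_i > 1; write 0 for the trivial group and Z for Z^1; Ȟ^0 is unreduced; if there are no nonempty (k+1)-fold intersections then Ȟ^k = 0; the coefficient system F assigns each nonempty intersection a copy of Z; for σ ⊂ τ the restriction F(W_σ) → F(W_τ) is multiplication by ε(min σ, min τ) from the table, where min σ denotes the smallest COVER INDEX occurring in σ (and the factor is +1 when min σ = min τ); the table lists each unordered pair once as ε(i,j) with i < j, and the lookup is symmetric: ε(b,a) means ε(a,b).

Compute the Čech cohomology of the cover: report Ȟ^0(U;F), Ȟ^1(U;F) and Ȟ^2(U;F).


Ȟ^0 = Z, Ȟ^1 = Z, Ȟ^2 = 0

intersection data:
  W12={t2,t3,t6,t7} W13={t3,t6,t7} W14={t2,t6,t7} W15={t3} W23={t3,t5,t6,t7} W24={t1,t2,t5,t6,t7} W25={t3} W34={t5,t6,t7} W35={t3} W45={t4}
  W123={t3,t6,t7} W124={t2,t6,t7} W125={t3} W134={t6,t7} W135={t3} W234={t5,t6,t7} W235={t3}
  W1234={t6,t7} W1235={t3}
C dims 5,10,7,2; δ0: rk 4, SNF 1^4; δ1: rk 5, SNF 1^5; δ2: rk 2, SNF 1^2
Ȟ^0 = (5 − 4) − 0 = 1, so Ȟ^0 ≅ Z
Ȟ^1 = (10 − 5) − 4 = 1, so Ȟ^1 ≅ Z
Ȟ^2 = (7 − 2) − 5 = 0, so Ȟ^2 ≅ 0


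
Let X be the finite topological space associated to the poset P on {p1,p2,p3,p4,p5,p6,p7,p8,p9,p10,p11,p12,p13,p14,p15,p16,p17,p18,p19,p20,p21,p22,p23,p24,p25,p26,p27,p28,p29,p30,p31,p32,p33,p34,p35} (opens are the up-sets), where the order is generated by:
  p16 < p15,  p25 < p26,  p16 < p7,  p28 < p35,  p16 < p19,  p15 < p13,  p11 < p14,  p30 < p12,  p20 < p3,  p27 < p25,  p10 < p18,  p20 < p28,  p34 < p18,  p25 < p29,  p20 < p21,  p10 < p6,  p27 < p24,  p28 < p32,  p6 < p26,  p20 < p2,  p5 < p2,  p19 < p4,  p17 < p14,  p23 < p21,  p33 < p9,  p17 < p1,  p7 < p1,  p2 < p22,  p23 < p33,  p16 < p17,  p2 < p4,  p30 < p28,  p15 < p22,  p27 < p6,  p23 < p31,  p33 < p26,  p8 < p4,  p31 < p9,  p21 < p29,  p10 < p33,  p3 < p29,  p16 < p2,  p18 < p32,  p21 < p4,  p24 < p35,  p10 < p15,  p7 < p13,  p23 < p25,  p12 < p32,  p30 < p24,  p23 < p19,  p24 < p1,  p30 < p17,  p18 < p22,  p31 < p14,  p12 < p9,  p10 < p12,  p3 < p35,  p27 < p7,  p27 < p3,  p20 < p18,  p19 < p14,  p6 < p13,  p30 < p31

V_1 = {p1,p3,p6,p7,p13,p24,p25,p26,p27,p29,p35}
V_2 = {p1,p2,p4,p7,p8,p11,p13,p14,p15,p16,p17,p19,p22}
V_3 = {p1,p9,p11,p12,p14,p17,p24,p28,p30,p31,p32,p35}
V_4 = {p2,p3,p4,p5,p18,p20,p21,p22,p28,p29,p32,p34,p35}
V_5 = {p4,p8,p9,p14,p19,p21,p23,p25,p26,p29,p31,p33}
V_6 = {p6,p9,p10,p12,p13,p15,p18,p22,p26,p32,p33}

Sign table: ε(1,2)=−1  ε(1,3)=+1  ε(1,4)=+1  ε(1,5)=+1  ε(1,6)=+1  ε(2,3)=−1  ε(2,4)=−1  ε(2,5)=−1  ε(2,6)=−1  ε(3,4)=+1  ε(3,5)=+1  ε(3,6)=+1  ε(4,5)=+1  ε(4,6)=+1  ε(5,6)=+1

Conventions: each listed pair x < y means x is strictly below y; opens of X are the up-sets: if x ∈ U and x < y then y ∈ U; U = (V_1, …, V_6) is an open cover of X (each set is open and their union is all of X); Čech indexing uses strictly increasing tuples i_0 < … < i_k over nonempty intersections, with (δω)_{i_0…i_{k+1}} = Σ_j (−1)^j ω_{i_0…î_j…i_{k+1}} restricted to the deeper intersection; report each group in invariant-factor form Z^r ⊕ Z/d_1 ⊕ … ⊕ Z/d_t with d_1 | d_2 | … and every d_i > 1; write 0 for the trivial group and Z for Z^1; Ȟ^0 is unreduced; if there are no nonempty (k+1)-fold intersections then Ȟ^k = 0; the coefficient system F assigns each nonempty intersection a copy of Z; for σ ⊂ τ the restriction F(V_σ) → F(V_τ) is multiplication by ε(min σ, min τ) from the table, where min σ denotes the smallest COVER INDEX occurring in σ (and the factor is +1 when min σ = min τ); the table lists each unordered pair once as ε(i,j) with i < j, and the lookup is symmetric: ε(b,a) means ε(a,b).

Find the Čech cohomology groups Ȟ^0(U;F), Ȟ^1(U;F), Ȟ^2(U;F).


Ȟ^0(U;F) ≅ Z; Ȟ^1(U;F) ≅ 0; Ȟ^2(U;F) ≅ Z/2

nerve of the cover:
  V12={p1,p7,p13} V13={p1,p24,p35} V14={p3,p29,p35} V15={p25,p26,p29} V16={p6,p13,p26} V23={p1,p11,p14,p17} V24={p2,p4,p22} V25={p4,p8,p14,p19} V26={p13,p15,p22} V34={p28,p32,p35} V35={p9,p14,p31} V36={p9,p12,p32} V45={p4,p21,p29} V46={p18,p22,p32} V56={p9,p26,p33}
  V123={p1} V126={p13} V134={p35} V145={p29} V156={p26} V235={p14} V245={p4} V246={p22} V346={p32} V356={p9}
C dims 6,15,10; δ0: rk 5, SNF 1^5; δ1: rk 10, SNF 1^9·2
Ȟ^0 = (6 − 5) − 0 = 1, so Ȟ^0 ≅ Z
Ȟ^1 = (15 − 10) − 5 = 0, so Ȟ^1 ≅ 0
Ȟ^2 = (10 − 0) − 10 = 0 plus torsion [2], so Ȟ^2 ≅ Z/2


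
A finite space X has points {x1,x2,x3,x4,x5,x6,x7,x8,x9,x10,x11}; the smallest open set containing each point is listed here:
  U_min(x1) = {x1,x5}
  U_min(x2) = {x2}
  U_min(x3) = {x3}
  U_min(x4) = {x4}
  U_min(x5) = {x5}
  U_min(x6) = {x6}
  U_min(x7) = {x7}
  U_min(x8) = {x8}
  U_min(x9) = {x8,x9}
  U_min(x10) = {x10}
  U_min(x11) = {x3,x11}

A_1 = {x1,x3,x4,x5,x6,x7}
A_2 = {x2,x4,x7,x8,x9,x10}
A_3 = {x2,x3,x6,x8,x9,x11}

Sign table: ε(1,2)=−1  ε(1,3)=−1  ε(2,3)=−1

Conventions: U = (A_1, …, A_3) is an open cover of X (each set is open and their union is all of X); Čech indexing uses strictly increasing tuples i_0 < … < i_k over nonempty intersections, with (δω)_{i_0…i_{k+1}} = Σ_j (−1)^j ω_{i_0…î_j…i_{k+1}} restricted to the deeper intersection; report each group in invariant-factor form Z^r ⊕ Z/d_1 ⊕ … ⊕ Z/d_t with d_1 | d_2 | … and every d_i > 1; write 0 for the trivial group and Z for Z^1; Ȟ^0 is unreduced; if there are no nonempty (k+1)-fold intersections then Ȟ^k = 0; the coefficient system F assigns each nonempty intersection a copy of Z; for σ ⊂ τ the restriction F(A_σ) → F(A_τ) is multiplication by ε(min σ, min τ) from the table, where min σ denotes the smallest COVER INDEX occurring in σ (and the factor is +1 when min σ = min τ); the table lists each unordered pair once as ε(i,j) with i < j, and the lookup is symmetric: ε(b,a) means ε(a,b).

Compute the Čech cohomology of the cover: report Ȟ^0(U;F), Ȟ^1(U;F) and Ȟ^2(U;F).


nerve simplices:
  A12={x4,x7} A13={x3,x6} A23={x2,x8,x9}
C dims 3,3; δ0: rk 3, SNF 1^2·2
degree 0: 3−3−0 = 0 → Ȟ^0 ≅ 0
degree 1: 3−0−3 = 0 plus torsion [2] → Ȟ^1 ≅ Z/2
degree 2: 0−0−0 = 0 → Ȟ^2 ≅ 0

Ȟ^0(U;F) ≅ 0; Ȟ^1(U;F) ≅ Z/2; Ȟ^2(U;F) ≅ 0


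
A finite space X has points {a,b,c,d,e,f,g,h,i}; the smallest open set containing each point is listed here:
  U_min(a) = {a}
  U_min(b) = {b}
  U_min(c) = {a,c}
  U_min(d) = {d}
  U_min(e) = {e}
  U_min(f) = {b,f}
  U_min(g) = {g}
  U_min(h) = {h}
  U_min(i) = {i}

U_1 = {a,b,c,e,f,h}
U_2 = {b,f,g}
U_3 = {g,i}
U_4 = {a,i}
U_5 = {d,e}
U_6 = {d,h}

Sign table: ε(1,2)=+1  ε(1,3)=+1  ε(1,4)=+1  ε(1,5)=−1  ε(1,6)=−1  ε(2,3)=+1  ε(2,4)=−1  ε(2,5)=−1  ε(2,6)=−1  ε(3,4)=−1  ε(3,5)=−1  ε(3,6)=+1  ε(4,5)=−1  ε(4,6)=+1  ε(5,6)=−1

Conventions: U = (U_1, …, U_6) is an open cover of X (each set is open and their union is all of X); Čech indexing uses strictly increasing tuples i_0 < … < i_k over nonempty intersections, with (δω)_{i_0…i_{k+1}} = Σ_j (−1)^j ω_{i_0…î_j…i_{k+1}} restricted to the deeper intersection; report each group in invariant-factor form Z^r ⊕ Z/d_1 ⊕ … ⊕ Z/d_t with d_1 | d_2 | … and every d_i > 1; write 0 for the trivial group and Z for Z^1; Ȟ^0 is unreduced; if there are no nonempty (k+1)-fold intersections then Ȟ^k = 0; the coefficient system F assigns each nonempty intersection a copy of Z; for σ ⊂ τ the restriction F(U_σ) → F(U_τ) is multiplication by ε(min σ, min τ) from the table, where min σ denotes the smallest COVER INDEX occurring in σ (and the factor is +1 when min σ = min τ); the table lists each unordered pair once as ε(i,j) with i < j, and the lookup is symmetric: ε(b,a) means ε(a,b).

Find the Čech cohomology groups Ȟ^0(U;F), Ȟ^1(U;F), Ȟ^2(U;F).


Ȟ^0 = 0,  Ȟ^1 = Z ⊕ Z/2,  Ȟ^2 = 0

nonempty overlaps:
  U12={b,f} U14={a} U15={e} U16={h} U23={g} U34={i} U56={d}
C dims 6,7; δ0: rk 6, SNF 1^5·2
degree 0: 6−6−0 = 0 → Ȟ^0 ≅ 0
degree 1: 7−0−6 = 1 plus torsion [2] → Ȟ^1 ≅ Z ⊕ Z/2
degree 2: 0−0−0 = 0 → Ȟ^2 ≅ 0


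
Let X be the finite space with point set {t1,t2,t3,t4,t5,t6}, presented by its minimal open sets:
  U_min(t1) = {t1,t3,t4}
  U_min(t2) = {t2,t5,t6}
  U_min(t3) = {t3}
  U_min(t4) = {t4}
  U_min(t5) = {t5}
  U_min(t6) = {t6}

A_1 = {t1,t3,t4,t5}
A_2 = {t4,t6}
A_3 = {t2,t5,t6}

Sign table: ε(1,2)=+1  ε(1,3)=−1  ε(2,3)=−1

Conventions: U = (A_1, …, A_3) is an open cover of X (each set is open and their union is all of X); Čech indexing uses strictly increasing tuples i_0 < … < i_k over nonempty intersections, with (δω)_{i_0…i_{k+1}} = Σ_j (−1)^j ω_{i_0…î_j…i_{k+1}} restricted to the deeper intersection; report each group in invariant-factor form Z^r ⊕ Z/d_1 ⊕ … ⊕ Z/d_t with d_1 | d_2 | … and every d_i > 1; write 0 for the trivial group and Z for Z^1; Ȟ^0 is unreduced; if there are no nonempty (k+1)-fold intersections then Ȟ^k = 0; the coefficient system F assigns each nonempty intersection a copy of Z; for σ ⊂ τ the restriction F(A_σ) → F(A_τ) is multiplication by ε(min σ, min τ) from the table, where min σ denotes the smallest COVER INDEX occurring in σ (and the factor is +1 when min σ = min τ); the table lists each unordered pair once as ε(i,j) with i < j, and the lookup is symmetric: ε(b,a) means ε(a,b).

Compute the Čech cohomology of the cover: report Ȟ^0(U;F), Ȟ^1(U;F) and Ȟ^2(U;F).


Ȟ^0 = Z, Ȟ^1 = Z, Ȟ^2 = 0

nerve of the cover:
  A12={t4} A13={t5} A23={t6}
C dims 3,3; δ0: rk 2, SNF 1^2
Ȟ^0 = (3 − 2) − 0 = 1, so Ȟ^0 ≅ Z
Ȟ^1 = (3 − 0) − 2 = 1, so Ȟ^1 ≅ Z
Ȟ^2 = (0 − 0) − 0 = 0, so Ȟ^2 ≅ 0


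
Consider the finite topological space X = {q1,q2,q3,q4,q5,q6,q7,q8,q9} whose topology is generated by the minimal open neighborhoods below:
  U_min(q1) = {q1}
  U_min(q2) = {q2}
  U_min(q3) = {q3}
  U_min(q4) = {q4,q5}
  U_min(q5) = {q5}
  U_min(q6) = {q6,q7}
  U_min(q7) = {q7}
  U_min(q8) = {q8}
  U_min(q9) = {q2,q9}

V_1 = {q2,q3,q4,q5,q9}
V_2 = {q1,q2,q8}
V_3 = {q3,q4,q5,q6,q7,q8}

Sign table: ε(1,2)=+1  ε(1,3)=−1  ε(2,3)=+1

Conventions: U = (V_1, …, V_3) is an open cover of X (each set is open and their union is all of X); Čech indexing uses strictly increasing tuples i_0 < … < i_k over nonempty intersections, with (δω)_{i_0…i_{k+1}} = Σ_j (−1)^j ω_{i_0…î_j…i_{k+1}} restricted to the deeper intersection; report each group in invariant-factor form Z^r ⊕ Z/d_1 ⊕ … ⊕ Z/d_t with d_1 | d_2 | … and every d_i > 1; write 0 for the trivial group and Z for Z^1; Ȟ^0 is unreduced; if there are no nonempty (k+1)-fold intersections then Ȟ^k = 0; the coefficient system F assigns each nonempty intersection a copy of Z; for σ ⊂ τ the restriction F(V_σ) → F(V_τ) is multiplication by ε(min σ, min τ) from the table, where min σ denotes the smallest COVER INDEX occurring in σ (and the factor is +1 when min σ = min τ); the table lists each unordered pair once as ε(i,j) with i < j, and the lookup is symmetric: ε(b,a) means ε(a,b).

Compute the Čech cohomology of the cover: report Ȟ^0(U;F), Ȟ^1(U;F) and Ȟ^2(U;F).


Ȟ^0 = 0; Ȟ^1 = Z/2; Ȟ^2 = 0

cover nerve:
  V12={q2} V13={q3,q4,q5} V23={q8}
C dims 3,3; δ0: rk 3, SNF 1^2·2
Ȟ^0: (3−3)−0=0 ⇒ 0
Ȟ^1: (3−0)−3=0 plus torsion [2] ⇒ Z/2
Ȟ^2: (0−0)−0=0 ⇒ 0


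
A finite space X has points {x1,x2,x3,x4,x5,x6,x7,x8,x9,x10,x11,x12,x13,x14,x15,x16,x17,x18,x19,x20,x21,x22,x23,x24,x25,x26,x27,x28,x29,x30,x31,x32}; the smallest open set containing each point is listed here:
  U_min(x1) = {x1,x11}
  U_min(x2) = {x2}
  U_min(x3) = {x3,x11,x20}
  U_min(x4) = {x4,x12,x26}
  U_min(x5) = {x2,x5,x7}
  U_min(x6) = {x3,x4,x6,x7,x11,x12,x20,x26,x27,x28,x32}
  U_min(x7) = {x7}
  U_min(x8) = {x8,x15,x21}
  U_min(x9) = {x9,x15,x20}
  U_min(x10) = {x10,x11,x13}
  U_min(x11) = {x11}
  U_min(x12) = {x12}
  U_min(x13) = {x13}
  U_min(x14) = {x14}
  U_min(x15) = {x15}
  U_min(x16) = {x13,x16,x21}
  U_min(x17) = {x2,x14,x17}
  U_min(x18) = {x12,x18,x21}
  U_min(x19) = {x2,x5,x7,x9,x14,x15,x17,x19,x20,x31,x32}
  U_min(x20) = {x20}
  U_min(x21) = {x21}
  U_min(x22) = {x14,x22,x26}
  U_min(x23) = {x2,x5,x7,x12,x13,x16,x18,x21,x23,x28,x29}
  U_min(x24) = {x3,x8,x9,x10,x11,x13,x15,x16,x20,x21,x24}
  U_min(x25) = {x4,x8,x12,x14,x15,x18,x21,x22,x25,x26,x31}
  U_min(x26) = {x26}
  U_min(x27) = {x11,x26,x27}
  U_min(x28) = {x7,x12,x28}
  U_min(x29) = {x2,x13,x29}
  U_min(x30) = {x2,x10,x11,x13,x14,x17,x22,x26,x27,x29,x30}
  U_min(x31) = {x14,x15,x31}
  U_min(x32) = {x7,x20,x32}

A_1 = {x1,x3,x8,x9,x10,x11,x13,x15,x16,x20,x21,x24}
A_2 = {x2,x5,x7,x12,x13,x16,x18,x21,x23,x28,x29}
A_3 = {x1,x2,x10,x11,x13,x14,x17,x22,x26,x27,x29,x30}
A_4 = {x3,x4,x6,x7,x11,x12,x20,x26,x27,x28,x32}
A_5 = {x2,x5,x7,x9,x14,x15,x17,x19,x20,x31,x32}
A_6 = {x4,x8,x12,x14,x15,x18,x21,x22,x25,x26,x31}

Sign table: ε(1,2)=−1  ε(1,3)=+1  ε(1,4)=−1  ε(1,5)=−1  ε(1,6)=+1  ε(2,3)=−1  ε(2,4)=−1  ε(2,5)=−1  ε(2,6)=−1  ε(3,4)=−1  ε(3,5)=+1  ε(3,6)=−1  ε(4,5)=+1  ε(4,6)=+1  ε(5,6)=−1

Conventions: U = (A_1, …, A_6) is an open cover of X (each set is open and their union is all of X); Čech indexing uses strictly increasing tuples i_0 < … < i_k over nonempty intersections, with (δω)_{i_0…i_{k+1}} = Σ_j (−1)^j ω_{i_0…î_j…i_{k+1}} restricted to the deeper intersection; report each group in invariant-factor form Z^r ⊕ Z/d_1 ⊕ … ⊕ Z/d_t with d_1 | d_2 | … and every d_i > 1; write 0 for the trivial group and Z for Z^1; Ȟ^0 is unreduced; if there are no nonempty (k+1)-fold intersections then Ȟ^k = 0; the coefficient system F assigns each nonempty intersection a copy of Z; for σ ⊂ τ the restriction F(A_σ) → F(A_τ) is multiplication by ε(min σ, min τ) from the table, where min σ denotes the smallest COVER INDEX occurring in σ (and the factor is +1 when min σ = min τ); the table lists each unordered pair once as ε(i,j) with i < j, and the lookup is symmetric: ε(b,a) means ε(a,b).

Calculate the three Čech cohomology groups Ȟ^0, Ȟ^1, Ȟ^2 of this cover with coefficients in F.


Ȟ^0 ≅ 0, Ȟ^1 ≅ Z/2 and Ȟ^2 ≅ Z

nerve of the cover:
  A12={x13,x16,x21} A13={x1,x10,x11,x13} A14={x3,x11,x20} A15={x9,x15,x20} A16={x8,x15,x21} A23={x2,x13,x29} A24={x7,x12,x28} A25={x2,x5,x7} A26={x12,x18,x21} A34={x11,x26,x27} A35={x2,x14,x17} A36={x14,x22,x26} A45={x7,x20,x32} A46={x4,x12,x26} A56={x14,x15,x31}
  A123={x13} A126={x21} A134={x11} A145={x20} A156={x15} A235={x2} A245={x7} A246={x12} A346={x26} A356={x14}
C dims 6,15,10; δ0: rk 6, SNF 1^5·2; δ1: rk 9, SNF 1^9
Ȟ^0 = (6 − 6) − 0 = 0, so Ȟ^0 ≅ 0
Ȟ^1 = (15 − 9) − 6 = 0 plus torsion [2], so Ȟ^1 ≅ Z/2
Ȟ^2 = (10 − 0) − 9 = 1, so Ȟ^2 ≅ Z


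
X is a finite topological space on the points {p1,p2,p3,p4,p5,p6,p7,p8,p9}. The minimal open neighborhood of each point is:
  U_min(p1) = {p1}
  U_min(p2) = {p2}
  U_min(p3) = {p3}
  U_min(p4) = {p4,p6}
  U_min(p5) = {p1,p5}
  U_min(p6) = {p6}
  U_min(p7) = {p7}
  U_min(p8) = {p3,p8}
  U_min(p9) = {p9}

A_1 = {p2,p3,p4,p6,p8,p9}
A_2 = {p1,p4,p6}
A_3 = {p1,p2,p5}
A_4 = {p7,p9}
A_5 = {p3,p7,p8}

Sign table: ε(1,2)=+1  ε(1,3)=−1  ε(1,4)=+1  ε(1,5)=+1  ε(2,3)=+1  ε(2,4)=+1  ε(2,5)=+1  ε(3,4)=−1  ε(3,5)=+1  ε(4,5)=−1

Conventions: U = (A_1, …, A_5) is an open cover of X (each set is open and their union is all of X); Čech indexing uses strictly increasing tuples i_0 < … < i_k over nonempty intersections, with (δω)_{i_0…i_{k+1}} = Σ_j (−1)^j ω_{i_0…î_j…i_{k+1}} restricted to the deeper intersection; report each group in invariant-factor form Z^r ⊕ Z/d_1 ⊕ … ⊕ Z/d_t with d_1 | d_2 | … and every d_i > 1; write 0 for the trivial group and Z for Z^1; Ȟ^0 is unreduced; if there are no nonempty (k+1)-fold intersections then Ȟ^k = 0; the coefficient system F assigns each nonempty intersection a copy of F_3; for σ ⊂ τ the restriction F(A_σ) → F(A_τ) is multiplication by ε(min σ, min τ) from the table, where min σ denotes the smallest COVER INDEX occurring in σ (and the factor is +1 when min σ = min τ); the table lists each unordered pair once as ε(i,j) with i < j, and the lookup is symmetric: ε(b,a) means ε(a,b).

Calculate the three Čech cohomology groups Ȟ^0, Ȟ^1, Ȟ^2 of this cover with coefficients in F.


Ȟ^0 ≅ 0,  Ȟ^1 ≅ Z/3,  Ȟ^2 ≅ 0

nonempty overlaps:
  A12={p4,p6} A13={p2} A14={p9} A15={p3,p8} A23={p1} A45={p7}
C dims 5,6; δ0: rk_F3 5
degree 0: 5−5−0 = 0 → Ȟ^0 ≅ 0
degree 1: 6−0−5 = 1 → Ȟ^1 ≅ Z/3
degree 2: 0−0−0 = 0 → Ȟ^2 ≅ 0


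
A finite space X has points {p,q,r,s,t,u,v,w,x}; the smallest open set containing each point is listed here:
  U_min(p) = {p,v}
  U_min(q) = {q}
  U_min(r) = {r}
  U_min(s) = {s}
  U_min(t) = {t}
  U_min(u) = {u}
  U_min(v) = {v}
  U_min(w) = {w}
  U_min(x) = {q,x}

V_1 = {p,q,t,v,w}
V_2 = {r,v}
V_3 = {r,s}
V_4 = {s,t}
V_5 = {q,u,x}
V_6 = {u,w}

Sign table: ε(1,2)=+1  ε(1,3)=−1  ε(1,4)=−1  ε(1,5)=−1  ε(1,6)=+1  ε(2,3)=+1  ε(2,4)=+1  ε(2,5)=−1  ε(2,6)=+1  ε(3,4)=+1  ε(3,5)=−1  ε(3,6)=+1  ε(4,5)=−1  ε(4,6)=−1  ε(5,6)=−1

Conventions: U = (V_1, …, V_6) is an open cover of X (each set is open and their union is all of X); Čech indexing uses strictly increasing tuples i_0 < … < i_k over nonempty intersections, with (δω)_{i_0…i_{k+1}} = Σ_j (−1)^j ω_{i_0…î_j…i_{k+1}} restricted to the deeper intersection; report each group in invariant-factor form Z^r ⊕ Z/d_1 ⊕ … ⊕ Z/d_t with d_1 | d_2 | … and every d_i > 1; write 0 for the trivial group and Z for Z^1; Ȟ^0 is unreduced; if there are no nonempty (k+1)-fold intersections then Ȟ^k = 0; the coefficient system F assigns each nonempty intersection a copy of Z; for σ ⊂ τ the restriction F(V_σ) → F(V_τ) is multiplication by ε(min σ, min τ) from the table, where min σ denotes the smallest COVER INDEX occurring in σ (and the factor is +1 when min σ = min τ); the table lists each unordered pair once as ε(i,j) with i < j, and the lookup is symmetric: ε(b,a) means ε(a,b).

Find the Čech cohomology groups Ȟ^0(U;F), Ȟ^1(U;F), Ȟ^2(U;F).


Ȟ^0 ≅ 0,  Ȟ^1 ≅ Z ⊕ Z/2,  Ȟ^2 ≅ 0

nerve of the cover:
  V12={v} V14={t} V15={q} V16={w} V23={r} V34={s} V56={u}
C dims 6,7; δ0: rk 6, SNF 1^5·2
Ȟ^0 = (6 − 6) − 0 = 0, so Ȟ^0 ≅ 0
Ȟ^1 = (7 − 0) − 6 = 1 plus torsion [2], so Ȟ^1 ≅ Z ⊕ Z/2
Ȟ^2 = (0 − 0) − 0 = 0, so Ȟ^2 ≅ 0


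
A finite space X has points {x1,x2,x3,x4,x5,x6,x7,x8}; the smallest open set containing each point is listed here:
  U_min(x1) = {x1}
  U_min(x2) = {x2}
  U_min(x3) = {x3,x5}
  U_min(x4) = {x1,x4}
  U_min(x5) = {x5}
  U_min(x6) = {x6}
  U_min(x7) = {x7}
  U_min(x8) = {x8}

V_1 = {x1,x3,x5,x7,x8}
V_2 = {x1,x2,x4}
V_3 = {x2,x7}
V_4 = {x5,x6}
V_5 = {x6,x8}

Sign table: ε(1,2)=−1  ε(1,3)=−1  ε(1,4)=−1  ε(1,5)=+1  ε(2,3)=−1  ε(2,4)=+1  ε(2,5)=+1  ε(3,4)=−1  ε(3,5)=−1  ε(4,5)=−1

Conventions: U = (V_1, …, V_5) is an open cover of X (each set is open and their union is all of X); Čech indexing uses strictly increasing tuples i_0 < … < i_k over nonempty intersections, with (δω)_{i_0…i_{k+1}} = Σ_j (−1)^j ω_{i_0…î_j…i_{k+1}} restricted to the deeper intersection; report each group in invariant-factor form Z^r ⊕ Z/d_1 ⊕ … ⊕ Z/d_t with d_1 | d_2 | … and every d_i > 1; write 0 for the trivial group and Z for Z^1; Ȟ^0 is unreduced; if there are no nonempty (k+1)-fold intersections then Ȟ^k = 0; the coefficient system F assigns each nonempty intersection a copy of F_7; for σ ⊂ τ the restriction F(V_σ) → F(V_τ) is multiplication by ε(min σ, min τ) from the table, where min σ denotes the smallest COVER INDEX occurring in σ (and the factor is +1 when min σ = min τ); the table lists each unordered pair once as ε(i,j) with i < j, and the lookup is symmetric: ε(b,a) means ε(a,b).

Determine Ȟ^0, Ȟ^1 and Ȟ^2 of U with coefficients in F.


nerve simplices:
  V12={x1} V13={x7} V14={x5} V15={x8} V23={x2} V45={x6}
C dims 5,6; δ0: rk_F7 5
degree 0: 5−5−0 = 0 → Ȟ^0 ≅ 0
degree 1: 6−0−5 = 1 → Ȟ^1 ≅ Z/7
degree 2: 0−0−0 = 0 → Ȟ^2 ≅ 0

Ȟ^0 ≅ 0,  Ȟ^1 ≅ Z/7,  Ȟ^2 ≅ 0


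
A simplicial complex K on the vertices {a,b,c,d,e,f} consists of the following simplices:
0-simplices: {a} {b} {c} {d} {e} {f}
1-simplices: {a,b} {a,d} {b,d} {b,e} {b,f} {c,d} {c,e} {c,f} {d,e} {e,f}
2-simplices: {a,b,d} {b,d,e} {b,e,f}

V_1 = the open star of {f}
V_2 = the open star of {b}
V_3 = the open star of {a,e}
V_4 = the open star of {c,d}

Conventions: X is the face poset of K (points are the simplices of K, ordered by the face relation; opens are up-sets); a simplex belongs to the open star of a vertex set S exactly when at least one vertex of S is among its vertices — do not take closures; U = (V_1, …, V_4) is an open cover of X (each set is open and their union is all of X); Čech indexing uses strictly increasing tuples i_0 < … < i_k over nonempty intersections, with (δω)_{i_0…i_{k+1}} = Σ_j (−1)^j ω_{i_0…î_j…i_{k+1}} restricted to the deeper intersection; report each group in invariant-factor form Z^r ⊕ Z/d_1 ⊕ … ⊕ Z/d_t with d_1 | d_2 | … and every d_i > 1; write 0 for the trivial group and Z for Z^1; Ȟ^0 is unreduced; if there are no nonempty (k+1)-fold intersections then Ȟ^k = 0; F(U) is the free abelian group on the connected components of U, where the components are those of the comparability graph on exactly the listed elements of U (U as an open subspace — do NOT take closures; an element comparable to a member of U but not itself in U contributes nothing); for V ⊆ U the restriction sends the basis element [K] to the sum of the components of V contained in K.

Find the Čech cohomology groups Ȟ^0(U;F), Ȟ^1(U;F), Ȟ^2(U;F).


Ȟ^0 ≅ Z,  Ȟ^1 ≅ Z^2,  Ȟ^2 ≅ 0

intersection data:
  V1={{f},{b,f},{c,f},{e,f},{b,e,f}} V2={{b},{a,b},{b,d},{b,e},{b,f},{a,b,d},{b,d,e},{b,e,f}} V3={{a},{e},{a,b},{a,d},{b,e},{c,e},{d,e},{e,f},{a,b,d},{b,d,e},{b,e,f}} V4={{c},{d},{a,d},{b,d},{c,d},{c,e},{c,f},{d,e},{a,b,d},{b,d,e}}
  V12={{b,f},{b,e,f}} V13={{e,f},{b,e,f}} V14={{c,f}} V23={{a,b},{b,e},{a,b,d},{b,d,e},{b,e,f}} V24={{b,d},{a,b,d},{b,d,e}} V34={{a,d},{c,e},{d,e},{a,b,d},{b,d,e}}
  V123={{b,e,f}} V234={{a,b,d},{b,d,e}}
components per intersection:
  V1: {{f},{b,f},{c,f},{e,f},{b,e,f}}
  V2: {{b},{a,b},{b,d},{b,e},{b,f},{a,b,d},{b,d,e},{b,e,f}}
  V3: {{a},{a,b},{a,d},{a,b,d}} {{e},{b,e},{c,e},{d,e},{e,f},{b,d,e},{b,e,f}}
  V4: {{c},{d},{a,d},{b,d},{c,d},{c,e},{c,f},{d,e},{a,b,d},{b,d,e}}
  V12: {{b,f},{b,e,f}}
  V13: {{e,f},{b,e,f}}
  V14: {{c,f}}
  V23: {{a,b},{a,b,d}} {{b,e},{b,d,e},{b,e,f}}
  V24: {{b,d},{a,b,d},{b,d,e}}
  V34: {{a,d},{a,b,d}} {{c,e}} {{d,e},{b,d,e}}
  V123: {{b,e,f}}
  V234: {{a,b,d}} {{b,d,e}}
C dims 5,9,3; δ0: rk 4, SNF 1^4; δ1: rk 3, SNF 1^3
Ȟ^0 = (5 − 4) − 0 = 1, so Ȟ^0 ≅ Z
Ȟ^1 = (9 − 3) − 4 = 2, so Ȟ^1 ≅ Z^2
Ȟ^2 = (3 − 0) − 3 = 0, so Ȟ^2 ≅ 0


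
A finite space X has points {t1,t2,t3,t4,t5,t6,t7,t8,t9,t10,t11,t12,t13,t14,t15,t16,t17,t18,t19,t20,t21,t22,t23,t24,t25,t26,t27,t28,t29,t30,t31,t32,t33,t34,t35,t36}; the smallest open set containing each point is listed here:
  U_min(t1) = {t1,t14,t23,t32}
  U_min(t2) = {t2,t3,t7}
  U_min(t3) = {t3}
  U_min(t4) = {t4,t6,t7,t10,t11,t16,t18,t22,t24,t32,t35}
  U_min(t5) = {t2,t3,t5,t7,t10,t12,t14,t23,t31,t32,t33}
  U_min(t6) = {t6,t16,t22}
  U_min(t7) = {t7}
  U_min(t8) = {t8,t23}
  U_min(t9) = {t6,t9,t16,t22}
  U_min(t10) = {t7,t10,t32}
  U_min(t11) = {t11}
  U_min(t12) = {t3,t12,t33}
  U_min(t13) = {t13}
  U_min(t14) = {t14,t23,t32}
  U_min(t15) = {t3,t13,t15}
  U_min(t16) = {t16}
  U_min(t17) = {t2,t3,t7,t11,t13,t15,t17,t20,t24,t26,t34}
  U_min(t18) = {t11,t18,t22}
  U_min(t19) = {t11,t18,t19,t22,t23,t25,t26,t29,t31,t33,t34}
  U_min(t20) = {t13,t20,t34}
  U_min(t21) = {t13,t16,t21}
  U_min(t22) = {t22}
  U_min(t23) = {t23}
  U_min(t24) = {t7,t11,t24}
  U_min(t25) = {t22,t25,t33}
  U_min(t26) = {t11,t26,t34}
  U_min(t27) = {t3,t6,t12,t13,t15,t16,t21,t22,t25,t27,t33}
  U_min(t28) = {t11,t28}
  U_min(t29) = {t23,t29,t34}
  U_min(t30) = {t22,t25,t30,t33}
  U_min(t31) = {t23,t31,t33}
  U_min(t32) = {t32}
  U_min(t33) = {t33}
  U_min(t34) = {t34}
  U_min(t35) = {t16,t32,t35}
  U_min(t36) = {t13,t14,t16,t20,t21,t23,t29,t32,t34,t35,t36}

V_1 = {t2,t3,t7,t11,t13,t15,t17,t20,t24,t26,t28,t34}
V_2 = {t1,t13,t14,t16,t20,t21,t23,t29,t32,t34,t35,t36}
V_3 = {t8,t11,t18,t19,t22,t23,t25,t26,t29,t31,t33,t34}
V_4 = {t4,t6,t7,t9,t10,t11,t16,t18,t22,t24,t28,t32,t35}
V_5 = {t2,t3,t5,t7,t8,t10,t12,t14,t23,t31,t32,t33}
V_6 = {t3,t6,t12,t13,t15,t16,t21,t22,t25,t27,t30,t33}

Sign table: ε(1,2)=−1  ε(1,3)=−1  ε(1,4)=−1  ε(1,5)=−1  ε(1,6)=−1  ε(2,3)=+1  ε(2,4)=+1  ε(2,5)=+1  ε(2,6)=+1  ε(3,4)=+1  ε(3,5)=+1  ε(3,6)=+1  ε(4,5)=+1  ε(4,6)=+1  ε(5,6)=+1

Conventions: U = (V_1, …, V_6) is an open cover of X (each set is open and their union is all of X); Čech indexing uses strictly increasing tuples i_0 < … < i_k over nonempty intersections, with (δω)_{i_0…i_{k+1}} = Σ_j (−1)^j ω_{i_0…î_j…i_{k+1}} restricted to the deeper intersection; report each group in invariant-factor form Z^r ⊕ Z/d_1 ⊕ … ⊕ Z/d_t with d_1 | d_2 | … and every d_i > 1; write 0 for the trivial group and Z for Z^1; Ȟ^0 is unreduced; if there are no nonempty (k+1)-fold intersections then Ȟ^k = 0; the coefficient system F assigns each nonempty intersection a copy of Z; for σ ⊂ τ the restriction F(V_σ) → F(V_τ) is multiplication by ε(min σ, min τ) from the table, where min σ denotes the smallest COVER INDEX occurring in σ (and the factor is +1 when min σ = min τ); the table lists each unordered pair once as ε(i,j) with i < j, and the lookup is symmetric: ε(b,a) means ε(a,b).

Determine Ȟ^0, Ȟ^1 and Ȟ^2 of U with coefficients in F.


nonempty intersections:
  V12={t13,t20,t34} V13={t11,t26,t34} V14={t7,t11,t24,t28} V15={t2,t3,t7} V16={t3,t13,t15} V23={t23,t29,t34} V24={t16,t32,t35} V25={t14,t23,t32} V26={t13,t16,t21} V34={t11,t18,t22} V35={t8,t23,t31,t33} V36={t22,t25,t33} V45={t7,t10,t32} V46={t6,t16,t22} V56={t3,t12,t33}
  V123={t34} V126={t13} V134={t11} V145={t7} V156={t3} V235={t23} V245={t32} V246={t16} V346={t22} V356={t33}
C dims 6,15,10; δ0: rk 5, SNF 1^5; δ1: rk 10, SNF 1^9·2
Ȟ^0: (6−5)−0=1 ⇒ Z
Ȟ^1: (15−10)−5=0 ⇒ 0
Ȟ^2: (10−0)−10=0 plus torsion [2] ⇒ Z/2

Ȟ^0 = Z; Ȟ^1 = 0; Ȟ^2 = Z/2


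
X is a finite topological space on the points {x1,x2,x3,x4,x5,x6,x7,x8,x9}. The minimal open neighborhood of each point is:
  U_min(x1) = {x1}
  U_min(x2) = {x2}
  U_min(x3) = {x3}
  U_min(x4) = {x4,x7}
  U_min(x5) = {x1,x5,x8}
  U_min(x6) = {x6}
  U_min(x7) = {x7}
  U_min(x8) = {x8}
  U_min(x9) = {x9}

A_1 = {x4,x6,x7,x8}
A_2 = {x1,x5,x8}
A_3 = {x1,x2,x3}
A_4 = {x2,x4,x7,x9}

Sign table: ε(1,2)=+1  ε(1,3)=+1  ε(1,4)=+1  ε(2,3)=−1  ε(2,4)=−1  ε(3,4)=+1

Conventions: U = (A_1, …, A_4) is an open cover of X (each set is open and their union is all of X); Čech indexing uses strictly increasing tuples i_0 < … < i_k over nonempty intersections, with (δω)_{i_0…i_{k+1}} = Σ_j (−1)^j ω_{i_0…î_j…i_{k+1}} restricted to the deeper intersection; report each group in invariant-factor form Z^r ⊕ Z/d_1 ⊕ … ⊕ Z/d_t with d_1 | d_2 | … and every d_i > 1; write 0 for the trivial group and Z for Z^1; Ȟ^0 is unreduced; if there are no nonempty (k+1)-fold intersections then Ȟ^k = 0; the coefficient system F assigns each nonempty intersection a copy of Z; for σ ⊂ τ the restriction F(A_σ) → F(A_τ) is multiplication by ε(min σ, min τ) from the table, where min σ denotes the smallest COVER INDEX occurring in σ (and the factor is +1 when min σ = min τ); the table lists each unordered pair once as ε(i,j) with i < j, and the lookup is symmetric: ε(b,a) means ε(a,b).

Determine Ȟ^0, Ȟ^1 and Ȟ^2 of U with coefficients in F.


nonempty intersections:
  A12={x8} A14={x4,x7} A23={x1} A34={x2}
C dims 4,4; δ0: rk 4, SNF 1^3·2
Ȟ^0: (4−4)−0=0 ⇒ 0
Ȟ^1: (4−0)−4=0 plus torsion [2] ⇒ Z/2
Ȟ^2: (0−0)−0=0 ⇒ 0

Ȟ^0 = 0, Ȟ^1 = Z/2 and Ȟ^2 = 0


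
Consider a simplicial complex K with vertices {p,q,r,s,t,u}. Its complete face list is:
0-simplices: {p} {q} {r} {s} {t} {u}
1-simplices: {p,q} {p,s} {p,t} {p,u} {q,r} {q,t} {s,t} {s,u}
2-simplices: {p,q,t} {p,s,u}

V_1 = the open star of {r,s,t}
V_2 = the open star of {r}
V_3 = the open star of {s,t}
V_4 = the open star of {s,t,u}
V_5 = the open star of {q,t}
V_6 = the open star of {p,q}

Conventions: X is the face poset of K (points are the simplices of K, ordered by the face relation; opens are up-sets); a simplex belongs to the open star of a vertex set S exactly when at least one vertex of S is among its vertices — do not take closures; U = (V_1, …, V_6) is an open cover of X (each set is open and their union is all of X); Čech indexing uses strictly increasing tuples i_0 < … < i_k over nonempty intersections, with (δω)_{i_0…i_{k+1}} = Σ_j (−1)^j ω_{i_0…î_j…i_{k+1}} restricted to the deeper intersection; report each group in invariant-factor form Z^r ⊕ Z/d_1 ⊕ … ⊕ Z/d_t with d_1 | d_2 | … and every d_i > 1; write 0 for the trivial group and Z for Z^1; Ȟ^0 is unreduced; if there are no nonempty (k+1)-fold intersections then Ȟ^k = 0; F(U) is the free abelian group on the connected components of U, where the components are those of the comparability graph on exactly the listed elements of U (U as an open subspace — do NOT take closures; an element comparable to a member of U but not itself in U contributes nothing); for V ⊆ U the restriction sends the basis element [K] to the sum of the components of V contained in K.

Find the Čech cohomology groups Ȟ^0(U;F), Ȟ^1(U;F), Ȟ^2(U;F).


Ȟ^0 = Z,  Ȟ^1 = Z,  Ȟ^2 = 0

nerve of the cover:
  V1={{r},{s},{t},{p,s},{p,t},{q,r},{q,t},{s,t},{s,u},{p,q,t},{p,s,u}} V2={{r},{q,r}} V3={{s},{t},{p,s},{p,t},{q,t},{s,t},{s,u},{p,q,t},{p,s,u}} V4={{s},{t},{u},{p,s},{p,t},{p,u},{q,t},{s,t},{s,u},{p,q,t},{p,s,u}} V5={{q},{t},{p,q},{p,t},{q,r},{q,t},{s,t},{p,q,t}} V6={{p},{q},{p,q},{p,s},{p,t},{p,u},{q,r},{q,t},{p,q,t},{p,s,u}}
  V12={{r},{q,r}} V13={{s},{t},{p,s},{p,t},{q,t},{s,t},{s,u},{p,q,t},{p,s,u}} V14={{s},{t},{p,s},{p,t},{q,t},{s,t},{s,u},{p,q,t},{p,s,u}} V15={{t},{p,t},{q,r},{q,t},{s,t},{p,q,t}} V16={{p,s},{p,t},{q,r},{q,t},{p,q,t},{p,s,u}} V25={{q,r}} V26={{q,r}} V34={{s},{t},{p,s},{p,t},{q,t},{s,t},{s,u},{p,q,t},{p,s,u}} V35={{t},{p,t},{q,t},{s,t},{p,q,t}} V36={{p,s},{p,t},{q,t},{p,q,t},{p,s,u}} V45={{t},{p,t},{q,t},{s,t},{p,q,t}} V46={{p,s},{p,t},{p,u},{q,t},{p,q,t},{p,s,u}} V56={{q},{p,q},{p,t},{q,r},{q,t},{p,q,t}}
  V125={{q,r}} V126={{q,r}} V134={{s},{t},{p,s},{p,t},{q,t},{s,t},{s,u},{p,q,t},{p,s,u}} V135={{t},{p,t},{q,t},{s,t},{p,q,t}} V136={{p,s},{p,t},{q,t},{p,q,t},{p,s,u}} V145={{t},{p,t},{q,t},{s,t},{p,q,t}} V146={{p,s},{p,t},{q,t},{p,q,t},{p,s,u}} V156={{p,t},{q,r},{q,t},{p,q,t}} V256={{q,r}} V345={{t},{p,t},{q,t},{s,t},{p,q,t}} V346={{p,s},{p,t},{q,t},{p,q,t},{p,s,u}} V356={{p,t},{q,t},{p,q,t}} V456={{p,t},{q,t},{p,q,t}}
  V1256={{q,r}} V1345={{t},{p,t},{q,t},{s,t},{p,q,t}} V1346={{p,s},{p,t},{q,t},{p,q,t},{p,s,u}} V1356={{p,t},{q,t},{p,q,t}} V1456={{p,t},{q,t},{p,q,t}} V3456={{p,t},{q,t},{p,q,t}}
  V13456={{p,t},{q,t},{p,q,t}}
components per intersection:
  V1: {{r},{q,r}} {{s},{t},{p,s},{p,t},{q,t},{s,t},{s,u},{p,q,t},{p,s,u}}
  V2: {{r},{q,r}}
  V3: {{s},{t},{p,s},{p,t},{q,t},{s,t},{s,u},{p,q,t},{p,s,u}}
  V4: {{s},{t},{u},{p,s},{p,t},{p,u},{q,t},{s,t},{s,u},{p,q,t},{p,s,u}}
  V5: {{q},{t},{p,q},{p,t},{q,r},{q,t},{s,t},{p,q,t}}
  V6: {{p},{q},{p,q},{p,s},{p,t},{p,u},{q,r},{q,t},{p,q,t},{p,s,u}}
  V12: {{r},{q,r}}
  V13: {{s},{t},{p,s},{p,t},{q,t},{s,t},{s,u},{p,q,t},{p,s,u}}
  V14: {{s},{t},{p,s},{p,t},{q,t},{s,t},{s,u},{p,q,t},{p,s,u}}
  V15: {{t},{p,t},{q,t},{s,t},{p,q,t}} {{q,r}}
  V16: {{p,s},{p,s,u}} {{p,t},{q,t},{p,q,t}} {{q,r}}
  V25: {{q,r}}
  V26: {{q,r}}
  V34: {{s},{t},{p,s},{p,t},{q,t},{s,t},{s,u},{p,q,t},{p,s,u}}
  V35: {{t},{p,t},{q,t},{s,t},{p,q,t}}
  V36: {{p,s},{p,s,u}} {{p,t},{q,t},{p,q,t}}
  V45: {{t},{p,t},{q,t},{s,t},{p,q,t}}
  V46: {{p,s},{p,u},{p,s,u}} {{p,t},{q,t},{p,q,t}}
  V56: {{q},{p,q},{p,t},{q,r},{q,t},{p,q,t}}
  V125: {{q,r}}
  V126: {{q,r}}
  V134: {{s},{t},{p,s},{p,t},{q,t},{s,t},{s,u},{p,q,t},{p,s,u}}
  V135: {{t},{p,t},{q,t},{s,t},{p,q,t}}
  V136: {{p,s},{p,s,u}} {{p,t},{q,t},{p,q,t}}
  V145: {{t},{p,t},{q,t},{s,t},{p,q,t}}
  V146: {{p,s},{p,s,u}} {{p,t},{q,t},{p,q,t}}
  V156: {{p,t},{q,t},{p,q,t}} {{q,r}}
  V256: {{q,r}}
  V345: {{t},{p,t},{q,t},{s,t},{p,q,t}}
  V346: {{p,s},{p,s,u}} {{p,t},{q,t},{p,q,t}}
  V356: {{p,t},{q,t},{p,q,t}}
  V456: {{p,t},{q,t},{p,q,t}}
  V1256: {{q,r}}
  V1345: {{t},{p,t},{q,t},{s,t},{p,q,t}}
  V1346: {{p,s},{p,s,u}} {{p,t},{q,t},{p,q,t}}
  V1356: {{p,t},{q,t},{p,q,t}}
  V1456: {{p,t},{q,t},{p,q,t}}
  V3456: {{p,t},{q,t},{p,q,t}}
  V13456: {{p,t},{q,t},{p,q,t}}
C dims 7,18,17,7; δ0: rk 6, SNF 1^6; δ1: rk 11, SNF 1^11; δ2: rk 6, SNF 1^6
Ȟ^0 = (7 − 6) − 0 = 1, so Ȟ^0 ≅ Z
Ȟ^1 = (18 − 11) − 6 = 1, so Ȟ^1 ≅ Z
Ȟ^2 = (17 − 6) − 11 = 0, so Ȟ^2 ≅ 0
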